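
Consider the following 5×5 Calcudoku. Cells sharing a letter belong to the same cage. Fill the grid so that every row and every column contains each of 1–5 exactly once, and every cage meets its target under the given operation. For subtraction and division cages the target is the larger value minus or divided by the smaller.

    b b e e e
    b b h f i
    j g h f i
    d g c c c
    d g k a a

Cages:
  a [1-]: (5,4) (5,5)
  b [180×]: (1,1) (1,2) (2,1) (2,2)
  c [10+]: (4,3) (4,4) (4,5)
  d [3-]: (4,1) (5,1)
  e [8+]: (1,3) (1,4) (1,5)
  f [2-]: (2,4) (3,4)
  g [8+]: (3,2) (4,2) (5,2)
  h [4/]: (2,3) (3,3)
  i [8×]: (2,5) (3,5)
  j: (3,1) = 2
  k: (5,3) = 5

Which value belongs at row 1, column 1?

3

J is a freebie, so (3,1) = 2.
Row 3 now contains 2, so (3,5) = 4.
Cage k is given, so (5,3) = 5.
Cage h needs two cells with quotient 4, leaving (2,3) = 4.
Column 5 already has 4, which forces (2,5) = 2.
Row 3 already has 4, which forces (3,3) = 1.
In row 1, 2 can only go at (1,3), so (1,3) = 2.
Column 3 already has 2, which forces (4,3) = 3.
Cage c needs sum 10, which forces (4,4) = 2.
The 3 cells of cage c must have sum 10, leaving (4,5) = 5.
Column 4 already has 2, leaving (5,4) = 4.
The 3 cells of cage e must have sum 8; hence (1,4) = 5.
Column 5 now contains 5; hence (1,5) = 1.
5 is placed in column 4, so (3,4) = 3.
The two cells of cage d must have difference 3, which forces (4,1) = 4.
4 is placed in row 4, leaving (4,2) = 1.
Row 5 now contains 4; hence (5,1) = 1.
Column 2 now contains 1, so (5,2) = 2.
Cage a's pair has difference 1, which forces (5,5) = 3.
Column 1 already has 4; hence (1,1) = 3.
Cage b needs product 180, leaving (1,2) = 4.
Cage b has product 180, which forces (2,1) = 5.
The 4 cells of cage b must have product 180, so (2,2) = 3.
Column 4 now contains 3, leaving (2,4) = 1.
3 is placed in row 3, so (3,2) = 5.
The full grid is 3 4 2 5 1 / 5 3 4 1 2 / 2 5 1 3 4 / 4 1 3 2 5 / 1 2 5 4 3.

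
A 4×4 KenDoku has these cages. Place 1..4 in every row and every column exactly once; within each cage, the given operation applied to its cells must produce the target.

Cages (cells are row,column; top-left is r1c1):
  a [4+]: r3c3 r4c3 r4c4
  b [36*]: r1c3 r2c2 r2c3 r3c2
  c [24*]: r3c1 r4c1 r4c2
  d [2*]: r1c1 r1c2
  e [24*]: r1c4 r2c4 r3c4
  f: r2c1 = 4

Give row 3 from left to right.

2 3 1 4

F is a freebie, which forces r2c1 = 4.
Cage a has sum 4, so r3c3 = 1.
The 3 cells of cage a must have sum 4; hence r4c3 = 2.
Cage a needs sum 4, which forces r4c4 = 1.
Cage b needs product 36, so r1c3 = 4.
The 4 cells of cage b must have product 36, leaving r2c2 = 1.
Column 3 now contains 2, which forces r2c3 = 3.
Row 2 already has 3, which forces r2c4 = 2.
Cage c has product 24; hence r3c1 = 2.
The 4 cells of cage b must have product 36, so r3c2 = 3.
Row 3 now contains 3; hence r3c4 = 4.
Row 4 now contains 2, which forces r4c1 = 3.
Cage c needs product 24, which forces r4c2 = 4.
Column 1 already has 2, so r1c1 = 1.
Column 2 now contains 1; hence r1c2 = 2.
2 is placed in column 4, so r1c4 = 3.
The full grid is 1 2 4 3 / 4 1 3 2 / 2 3 1 4 / 3 4 2 1.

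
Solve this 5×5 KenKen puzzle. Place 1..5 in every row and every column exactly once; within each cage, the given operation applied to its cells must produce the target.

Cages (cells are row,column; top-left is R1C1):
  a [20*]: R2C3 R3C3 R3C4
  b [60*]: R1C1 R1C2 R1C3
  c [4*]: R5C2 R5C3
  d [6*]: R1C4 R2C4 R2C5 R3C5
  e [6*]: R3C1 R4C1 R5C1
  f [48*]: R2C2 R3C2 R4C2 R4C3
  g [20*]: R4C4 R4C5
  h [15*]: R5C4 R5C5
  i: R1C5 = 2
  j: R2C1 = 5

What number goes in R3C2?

2

Cage i is a single given cell, so R1C5 = 2.
Cage j is given; hence R2C1 = 5.
Cage d has product 6, leaving R1C4 = 1.
Cage d has product 6, leaving R2C4 = 2.
In row 5, 2 can only go at R5C1, so R5C1 = 2.
The only place for 2 in row 3 is R3C2.
Cage f needs product 48, leaving R4C3 = 2.
In row 4, 1 can only go at R4C1, so R4C1 = 1.
Column 1 already has 1, so R3C1 = 3.
Row 3 now contains 3, which forces R3C5 = 1.
Column 1 already has 3; hence R1C1 = 4.
Cage a has product 20; hence R2C3 = 1.
Column 5 now contains 1, which forces R2C5 = 3.
1 is placed in column 3, which forces R5C3 = 4.
Column 5 already has 3; hence R5C5 = 5.
Row 2 already has 3; hence R2C2 = 4.
Column 3 now contains 4, leaving R3C3 = 5.
Cage a needs product 20, which forces R3C4 = 4.
The 4 cells of cage f must have product 48, so R4C2 = 3.
The two cells of cage g must have product 20, leaving R4C4 = 5.
Column 5 now contains 5, leaving R4C5 = 4.
Row 5 already has 4, leaving R5C2 = 1.
Row 5 now contains 5, which forces R5C4 = 3.
3 is placed in column 2; hence R1C2 = 5.
Column 3 already has 5, so R1C3 = 3.
Filled in: 4 5 3 1 2 / 5 4 1 2 3 / 3 2 5 4 1 / 1 3 2 5 4 / 2 1 4 3 5.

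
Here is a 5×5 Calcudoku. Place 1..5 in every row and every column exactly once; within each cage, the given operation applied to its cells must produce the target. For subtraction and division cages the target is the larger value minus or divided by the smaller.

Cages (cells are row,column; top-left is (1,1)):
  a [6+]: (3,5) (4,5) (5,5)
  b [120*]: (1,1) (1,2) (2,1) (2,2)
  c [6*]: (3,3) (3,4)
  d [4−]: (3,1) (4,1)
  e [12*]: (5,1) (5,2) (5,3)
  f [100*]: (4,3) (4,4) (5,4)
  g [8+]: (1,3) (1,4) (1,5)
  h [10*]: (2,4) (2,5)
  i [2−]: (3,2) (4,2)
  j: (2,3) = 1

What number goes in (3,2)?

4

Cage j is a single given cell; hence (2,3) = 1.
Cage f has product 100; hence (4,3) = 5.
Cage f has product 100; hence (4,4) = 4.
Cage f needs product 100, so (5,4) = 5.
5 is placed in column 4, leaving (2,4) = 2.
The two cells of cage h must have product 10, leaving (2,5) = 5.
Cage d's pair has difference 4, which forces (3,1) = 5.
Column 4 already has 2, leaving (3,4) = 3.
Row 4 already has 5; hence (4,1) = 1.
The 4 cells of cage b must have product 120, which forces (1,1) = 2.
The 4 cells of cage b must have product 120; hence (1,2) = 5.
3 is placed in column 4, so (1,4) = 1.
Row 3 already has 3; hence (3,3) = 2.
Row 3 already has 2, so (3,5) = 1.
Cage e needs product 12, leaving (5,2) = 1.
Row 3 already has 1, which forces (3,2) = 4.
The two cells of cage i must have difference 2; hence (4,2) = 2.
2 is placed in row 4; hence (4,5) = 3.
Column 5 now contains 3, leaving (5,5) = 2.
Cage g needs sum 8, so (1,3) = 3.
Column 5 now contains 3, leaving (1,5) = 4.
The 4 cells of cage b must have product 120, which forces (2,1) = 4.
Column 2 already has 4; hence (2,2) = 3.
4 is placed in column 1, which forces (5,1) = 3.
Column 3 already has 3, leaving (5,3) = 4.
The full grid is 2 5 3 1 4 / 4 3 1 2 5 / 5 4 2 3 1 / 1 2 5 4 3 / 3 1 4 5 2.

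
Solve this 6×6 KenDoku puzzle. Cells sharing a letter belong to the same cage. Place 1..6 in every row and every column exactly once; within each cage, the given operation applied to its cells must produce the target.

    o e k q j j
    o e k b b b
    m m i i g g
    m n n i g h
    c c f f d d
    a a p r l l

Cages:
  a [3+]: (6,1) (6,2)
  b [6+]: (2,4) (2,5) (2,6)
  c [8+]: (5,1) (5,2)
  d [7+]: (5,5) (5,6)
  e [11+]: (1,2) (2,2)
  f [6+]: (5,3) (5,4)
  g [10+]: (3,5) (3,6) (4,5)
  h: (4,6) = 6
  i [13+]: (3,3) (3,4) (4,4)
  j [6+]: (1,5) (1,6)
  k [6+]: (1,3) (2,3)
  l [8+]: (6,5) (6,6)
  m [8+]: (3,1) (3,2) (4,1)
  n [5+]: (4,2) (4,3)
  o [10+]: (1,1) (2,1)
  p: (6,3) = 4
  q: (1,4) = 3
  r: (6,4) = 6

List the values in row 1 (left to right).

6 5 1 3 2 4

Cage q is a single given cell, leaving (1,4) = 3.
H is a freebie, which forces (4,6) = 6.
Cage p is given; hence (6,3) = 4.
Cage r is a single given cell; hence (6,4) = 6.
The 3 cells of cage i must have sum 13, which forces (3,3) = 6.
In row 2, 4 can only go at (2,1), so (2,1) = 4.
4 is placed in column 1, leaving (1,1) = 6.
6 is placed in row 1, which forces (1,2) = 5.
Row 1 now contains 5; hence (1,3) = 1.
5 is placed in column 2, so (2,2) = 6.
Column 3 now contains 1, which forces (2,3) = 5.
Column 3 now contains 5; hence (5,3) = 2.
The two cells of cage n must have sum 5, so (4,2) = 2.
Column 3 already has 2; hence (4,3) = 3.
Row 4 already has 2; hence (4,4) = 5.
Cage c needs two cells with sum 8, leaving (5,1) = 5.
Row 5 now contains 2; hence (5,2) = 3.
The two cells of cage f must have sum 6, which forces (5,4) = 4.
Row 5 already has 4, leaving (5,5) = 6.
Row 5 already has 4, which forces (5,6) = 1.
Column 2 now contains 2, so (6,2) = 1.
Cage m needs sum 8; hence (3,1) = 3.
Column 2 now contains 1, which forces (3,2) = 4.
5 is placed in column 4, which forces (3,4) = 2.
4 is placed in row 3, which forces (3,6) = 5.
Row 4 now contains 5, so (4,1) = 1.
Row 4 now contains 1; hence (4,5) = 4.
Row 6 already has 1; hence (6,1) = 2.
Column 6 now contains 5, which forces (6,6) = 3.
4 is placed in column 5, leaving (1,5) = 2.
Cage j needs two cells with sum 6, so (1,6) = 4.
Column 4 now contains 2, so (2,4) = 1.
Cage b has sum 6; hence (2,5) = 3.
Column 6 now contains 3, leaving (2,6) = 2.
5 is placed in row 3; hence (3,5) = 1.
Row 6 already has 3; hence (6,5) = 5.
Filled in: 6 5 1 3 2 4 / 4 6 5 1 3 2 / 3 4 6 2 1 5 / 1 2 3 5 4 6 / 5 3 2 4 6 1 / 2 1 4 6 5 3.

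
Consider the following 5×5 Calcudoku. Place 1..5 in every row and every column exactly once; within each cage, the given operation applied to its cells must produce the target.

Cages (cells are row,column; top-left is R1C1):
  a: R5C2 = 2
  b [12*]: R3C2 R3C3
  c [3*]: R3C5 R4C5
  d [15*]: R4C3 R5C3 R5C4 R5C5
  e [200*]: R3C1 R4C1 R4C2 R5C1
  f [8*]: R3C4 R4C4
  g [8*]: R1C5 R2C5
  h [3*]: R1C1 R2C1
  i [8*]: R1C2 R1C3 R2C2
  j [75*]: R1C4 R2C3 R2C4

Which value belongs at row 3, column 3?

Cage j needs product 75; hence R1C4 = 5.
Cage j needs product 75, so R2C3 = 5.
Cage j has product 75; hence R2C4 = 3.
Cage e needs product 200, leaving R4C2 = 5.
Cage d needs product 15, so R4C3 = 1.
Row 4 now contains 1, which forces R4C5 = 3.
Cage a is a single given cell; hence R5C2 = 2.
Column 3 already has 5, leaving R5C3 = 3.
3 is placed in column 4, so R5C4 = 1.
1 is placed in row 5; hence R5C5 = 5.
Cage h needs two cells with product 3, leaving R1C1 = 3.
The 3 cells of cage i must have product 8; hence R1C3 = 2.
Row 1 already has 2, leaving R1C5 = 4.
Row 2 now contains 3, leaving R2C1 = 1.
Row 2 now contains 1, which forces R2C2 = 4.
Column 5 already has 4; hence R2C5 = 2.
Cage e has product 200, leaving R3C1 = 5.
The two cells of cage b must have product 12, so R3C2 = 3.
Column 3 now contains 3, so R3C3 = 4.
4 is placed in row 3, so R3C4 = 2.
Column 5 already has 3, which forces R3C5 = 1.
The 4 cells of cage e must have product 200; hence R4C1 = 2.
Column 4 already has 2, which forces R4C4 = 4.
Row 5 now contains 5; hence R5C1 = 4.
4 is placed in row 1, leaving R1C2 = 1.
The full grid is 3 1 2 5 4 / 1 4 5 3 2 / 5 3 4 2 1 / 2 5 1 4 3 / 4 2 3 1 5.

4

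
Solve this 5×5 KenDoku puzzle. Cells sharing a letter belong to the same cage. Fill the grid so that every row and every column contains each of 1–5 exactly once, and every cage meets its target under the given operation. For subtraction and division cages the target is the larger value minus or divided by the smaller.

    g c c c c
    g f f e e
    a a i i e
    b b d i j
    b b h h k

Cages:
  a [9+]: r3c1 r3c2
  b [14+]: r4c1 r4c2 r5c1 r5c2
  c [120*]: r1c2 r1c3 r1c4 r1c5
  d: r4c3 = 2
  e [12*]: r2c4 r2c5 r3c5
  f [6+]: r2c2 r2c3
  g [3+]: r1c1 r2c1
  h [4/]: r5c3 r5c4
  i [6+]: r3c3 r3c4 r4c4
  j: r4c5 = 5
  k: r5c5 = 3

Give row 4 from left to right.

3 4 2 1 5

Cage d is given, leaving r4c3 = 2.
Cage j is given, so r4c5 = 5.
K is a freebie, which forces r5c5 = 3.
Cage e has product 12; hence r2c4 = 3.
3 is placed in column 4, which forces r4c4 = 1.
Column 4 now contains 1, so r5c4 = 4.
Cage i has sum 6; hence r3c3 = 3.
4 is placed in column 4; hence r3c4 = 2.
Row 5 already has 4, which forces r5c3 = 1.
Cage c needs product 120, leaving r1c2 = 3.
Cage c needs product 120, so r1c3 = 4.
2 is placed in column 4; hence r1c4 = 5.
The 4 cells of cage c must have product 120, which forces r1c5 = 2.
Column 3 already has 4; hence r2c3 = 5.
Column 2 now contains 3, leaving r4c2 = 4.
Row 1 already has 2, which forces r1c1 = 1.
Cage g needs two cells with sum 3, leaving r2c1 = 2.
Cage f's pair has sum 6; hence r2c2 = 1.
1 is placed in row 2, leaving r2c5 = 4.
Cage a needs two cells with sum 9, which forces r3c1 = 4.
Column 2 already has 4, which forces r3c2 = 5.
Column 5 already has 4, leaving r3c5 = 1.
Row 4 already has 4, so r4c1 = 3.
Column 1 now contains 2, which forces r5c1 = 5.
Column 2 already has 5, leaving r5c2 = 2.
Filled in: 1 3 4 5 2 / 2 1 5 3 4 / 4 5 3 2 1 / 3 4 2 1 5 / 5 2 1 4 3.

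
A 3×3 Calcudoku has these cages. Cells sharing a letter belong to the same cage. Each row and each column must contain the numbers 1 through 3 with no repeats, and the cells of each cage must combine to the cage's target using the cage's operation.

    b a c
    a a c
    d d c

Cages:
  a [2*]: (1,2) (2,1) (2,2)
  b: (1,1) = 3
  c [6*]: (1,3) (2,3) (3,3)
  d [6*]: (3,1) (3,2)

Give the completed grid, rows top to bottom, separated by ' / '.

3 1 2 / 1 2 3 / 2 3 1

B is a freebie, leaving (1,1) = 3.
Cage a needs product 2, which forces (1,2) = 1.
Row 1 already has 1, leaving (1,3) = 2.
Cage a needs product 2, which forces (2,1) = 1.
The 3 cells of cage a must have product 2, leaving (2,2) = 2.
Row 2 now contains 1, which forces (2,3) = 3.
Column 1 already has 3, leaving (3,1) = 2.
Column 2 already has 2, which forces (3,2) = 3.
3 is placed in column 3, so (3,3) = 1.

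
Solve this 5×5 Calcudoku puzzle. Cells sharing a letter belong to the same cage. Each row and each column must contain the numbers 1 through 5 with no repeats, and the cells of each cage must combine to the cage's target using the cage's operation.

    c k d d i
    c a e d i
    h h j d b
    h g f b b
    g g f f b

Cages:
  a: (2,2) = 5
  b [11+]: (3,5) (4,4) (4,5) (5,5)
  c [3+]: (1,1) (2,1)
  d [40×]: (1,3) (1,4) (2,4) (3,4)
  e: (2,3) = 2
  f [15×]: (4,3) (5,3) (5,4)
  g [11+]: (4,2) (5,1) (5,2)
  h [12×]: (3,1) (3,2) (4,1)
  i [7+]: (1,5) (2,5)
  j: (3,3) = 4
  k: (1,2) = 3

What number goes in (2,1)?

Cage k is a single given cell; hence (1,2) = 3.
Cage a is a single given cell, so (2,2) = 5.
Cage e is a single given cell, leaving (2,3) = 2.
Cage j is given, so (3,3) = 4.
Cage c's pair has sum 3, so (1,1) = 2.
Cage i's pair has sum 7, so (1,5) = 4.
Row 2 already has 2, leaving (2,1) = 1.
Row 2 now contains 1, which forces (2,4) = 4.
Cage i needs two cells with sum 7, which forces (2,5) = 3.
Cage h has product 12, so (3,1) = 3.
2 is placed in column 1, so (4,1) = 4.
4 is placed in row 4, leaving (4,2) = 2.
Cage g has sum 11, leaving (5,1) = 5.
2 is placed in column 2, leaving (5,2) = 4.
2 is placed in column 2; hence (3,2) = 1.
The 4 cells of cage d must have product 40; hence (3,4) = 2.
2 is placed in row 3, so (3,5) = 5.
Cage f has product 15; hence (4,3) = 5.
Cage b needs sum 11; hence (4,4) = 3.
5 is placed in column 5; hence (4,5) = 1.
3 is placed in column 4; hence (5,4) = 1.
Column 5 already has 1, so (5,5) = 2.
Column 3 already has 5; hence (1,3) = 1.
Column 4 already has 1, which forces (1,4) = 5.
Row 5 already has 1, leaving (5,3) = 3.
Filled in: 2 3 1 5 4 / 1 5 2 4 3 / 3 1 4 2 5 / 4 2 5 3 1 / 5 4 3 1 2.

1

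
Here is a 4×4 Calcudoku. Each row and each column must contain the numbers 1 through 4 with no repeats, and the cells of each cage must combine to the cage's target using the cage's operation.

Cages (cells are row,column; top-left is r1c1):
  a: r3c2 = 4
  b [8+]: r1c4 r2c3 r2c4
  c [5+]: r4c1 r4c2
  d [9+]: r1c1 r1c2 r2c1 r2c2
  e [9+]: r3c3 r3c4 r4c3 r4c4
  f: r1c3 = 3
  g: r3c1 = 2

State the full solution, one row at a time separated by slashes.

4 1 3 2 / 1 3 2 4 / 2 4 1 3 / 3 2 4 1

Cage f is given, so r1c3 = 3.
Cage g is given, which forces r3c1 = 2.
Cage a is a single given cell, so r3c2 = 4.
4 is placed in row 3, which forces r3c3 = 1.
Row 3 now contains 1, leaving r3c4 = 3.
Cage d needs sum 9, which forces r1c1 = 4.
The 4 cells of cage d must have sum 9, which forces r1c2 = 1.
Cage b has sum 8; hence r1c4 = 2.
Cage d needs sum 9, so r2c1 = 1.
Cage d needs sum 9, so r2c2 = 3.
Cage b needs sum 8, leaving r2c3 = 2.
Cage b has sum 8, which forces r2c4 = 4.
4 is placed in column 1; hence r4c1 = 3.
1 is placed in column 2, so r4c2 = 2.
Cage e has sum 9, which forces r4c3 = 4.
Cage e needs sum 9, so r4c4 = 1.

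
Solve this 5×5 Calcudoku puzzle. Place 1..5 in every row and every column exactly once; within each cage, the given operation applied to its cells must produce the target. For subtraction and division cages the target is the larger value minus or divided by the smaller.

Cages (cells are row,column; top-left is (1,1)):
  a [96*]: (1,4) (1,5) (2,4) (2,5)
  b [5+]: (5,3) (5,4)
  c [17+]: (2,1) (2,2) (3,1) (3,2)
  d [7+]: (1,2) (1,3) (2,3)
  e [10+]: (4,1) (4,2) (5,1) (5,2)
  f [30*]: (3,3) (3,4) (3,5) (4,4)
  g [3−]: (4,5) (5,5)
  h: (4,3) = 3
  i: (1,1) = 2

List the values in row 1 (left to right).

2 1 5 4 3

I is a freebie, leaving (1,1) = 2.
H is a freebie, leaving (4,3) = 3.
The only place for 5 in row 1 is (1,3).
Cage d has sum 7, which forces (1,2) = 1.
The 3 cells of cage d must have sum 7, leaving (2,3) = 1.
Column 3 already has 1, so (3,3) = 2.
Column 3 now contains 2, so (5,3) = 4.
Cage b needs two cells with sum 5, which forces (5,4) = 1.
The 4 cells of cage f must have product 30, which forces (3,4) = 3.
The 4 cells of cage f must have product 30, which forces (3,5) = 1.
The 4 cells of cage e must have sum 10, leaving (4,1) = 1.
Cage e needs sum 10, leaving (4,2) = 4.
Column 4 now contains 1; hence (4,4) = 5.
Row 4 already has 5, so (4,5) = 2.
1 is placed in row 5, so (5,1) = 3.
Cage e needs sum 10; hence (5,2) = 2.
Column 5 now contains 2, which forces (5,5) = 5.
Column 4 now contains 3, leaving (1,4) = 4.
The 4 cells of cage a must have product 96, so (1,5) = 3.
The 4 cells of cage c must have sum 17; hence (2,1) = 5.
The 4 cells of cage c must have sum 17, so (2,2) = 3.
The 4 cells of cage a must have product 96, so (2,4) = 2.
Column 5 now contains 2; hence (2,5) = 4.
Cage c has sum 17, leaving (3,1) = 4.
Column 2 already has 4; hence (3,2) = 5.
The full grid is 2 1 5 4 3 / 5 3 1 2 4 / 4 5 2 3 1 / 1 4 3 5 2 / 3 2 4 1 5.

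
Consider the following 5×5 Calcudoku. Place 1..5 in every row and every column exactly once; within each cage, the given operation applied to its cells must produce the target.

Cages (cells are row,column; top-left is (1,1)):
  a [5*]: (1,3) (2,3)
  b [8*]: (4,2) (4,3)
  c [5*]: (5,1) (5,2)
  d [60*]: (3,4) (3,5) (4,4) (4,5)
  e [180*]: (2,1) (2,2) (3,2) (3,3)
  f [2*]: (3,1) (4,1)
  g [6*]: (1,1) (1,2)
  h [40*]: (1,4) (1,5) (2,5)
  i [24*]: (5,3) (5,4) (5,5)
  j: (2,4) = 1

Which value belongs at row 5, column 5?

3

Cage j is a single given cell, leaving (2,4) = 1.
Cage a's pair has product 5, leaving (1,3) = 1.
Row 2 already has 1, which forces (2,3) = 5.
Cage e has product 180, so (3,2) = 5.
Cage e has product 180; hence (3,3) = 3.
Column 2 now contains 5; hence (5,2) = 1.
Cage d needs product 60, so (3,4) = 4.
The 4 cells of cage d must have product 60; hence (3,5) = 1.
Row 5 now contains 1, leaving (5,1) = 5.
1 is placed in row 3, so (3,1) = 2.
Cage f's pair has product 2, so (4,1) = 1.
Column 1 now contains 2, which forces (1,1) = 3.
Cage g's pair has product 6, which forces (1,2) = 2.
2 is placed in row 1, so (1,4) = 5.
5 is placed in row 1, which forces (1,5) = 4.
Column 1 now contains 3, which forces (2,1) = 4.
Row 2 already has 4, so (2,2) = 3.
Column 5 already has 4; hence (2,5) = 2.
Column 2 already has 2, which forces (4,2) = 4.
4 is placed in row 4, which forces (4,3) = 2.
Column 4 already has 5, leaving (4,4) = 3.
Row 4 already has 3; hence (4,5) = 5.
Column 3 now contains 2, leaving (5,3) = 4.
Column 4 now contains 3, leaving (5,4) = 2.
Column 5 already has 2, leaving (5,5) = 3.
The full grid is 3 2 1 5 4 / 4 3 5 1 2 / 2 5 3 4 1 / 1 4 2 3 5 / 5 1 4 2 3.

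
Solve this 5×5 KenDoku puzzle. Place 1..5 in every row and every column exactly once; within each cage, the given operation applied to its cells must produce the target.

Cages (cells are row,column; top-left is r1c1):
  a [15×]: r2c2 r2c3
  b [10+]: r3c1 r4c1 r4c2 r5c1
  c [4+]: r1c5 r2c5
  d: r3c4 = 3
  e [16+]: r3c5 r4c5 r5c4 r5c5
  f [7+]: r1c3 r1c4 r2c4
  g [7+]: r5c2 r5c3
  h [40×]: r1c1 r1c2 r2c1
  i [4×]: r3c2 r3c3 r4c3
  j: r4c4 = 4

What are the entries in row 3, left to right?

Cage d is a single given cell; hence r3c4 = 3.
Cage j is a single given cell, leaving r4c4 = 4.
4 is placed in column 4; hence r5c4 = 5.
Cage f needs sum 7, leaving r1c3 = 4.
Column 3 now contains 4; hence r3c3 = 1.
Column 3 now contains 1, so r4c3 = 2.
Row 4 now contains 2, which forces r4c5 = 5.
Column 3 now contains 4, leaving r5c3 = 3.
Cage h needs product 40, leaving r2c1 = 4.
Cage a's pair has product 15, leaving r2c2 = 3.
Column 3 already has 3; hence r2c3 = 5.
Row 2 already has 3, leaving r2c5 = 1.
1 is placed in row 3, leaving r3c2 = 2.
2 is placed in row 3, leaving r3c5 = 4.
3 is placed in column 2; hence r4c2 = 1.
Row 5 already has 3, which forces r5c2 = 4.
4 is placed in column 5; hence r5c5 = 2.
The 3 cells of cage h must have product 40, so r1c1 = 2.
Column 2 now contains 2; hence r1c2 = 5.
Cage f has sum 7, leaving r1c4 = 1.
Column 5 now contains 1, which forces r1c5 = 3.
1 is placed in row 2, which forces r2c4 = 2.
2 is placed in row 3, which forces r3c1 = 5.
1 is placed in row 4; hence r4c1 = 3.
Row 5 now contains 2; hence r5c1 = 1.
Filled in: 2 5 4 1 3 / 4 3 5 2 1 / 5 2 1 3 4 / 3 1 2 4 5 / 1 4 3 5 2.

5 2 1 3 4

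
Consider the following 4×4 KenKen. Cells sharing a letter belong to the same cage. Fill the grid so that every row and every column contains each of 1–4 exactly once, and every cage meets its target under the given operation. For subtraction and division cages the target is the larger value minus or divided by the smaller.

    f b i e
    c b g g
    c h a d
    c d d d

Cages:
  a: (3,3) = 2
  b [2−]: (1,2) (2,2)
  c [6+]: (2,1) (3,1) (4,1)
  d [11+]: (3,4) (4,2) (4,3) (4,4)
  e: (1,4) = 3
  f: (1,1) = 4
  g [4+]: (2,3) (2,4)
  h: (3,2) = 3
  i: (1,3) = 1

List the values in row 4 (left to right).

3 1 4 2

Cage f is a single given cell, which forces (1,1) = 4.
I is a freebie, leaving (1,3) = 1.
Cage e is given, which forces (1,4) = 3.
Column 3 already has 1, which forces (2,3) = 3.
Column 4 now contains 3, which forces (2,4) = 1.
Cage h is given, so (3,2) = 3.
A is a freebie, so (3,3) = 2.
2 is placed in row 3; hence (3,4) = 4.
2 is placed in column 3; hence (4,3) = 4.
Column 4 already has 4, so (4,4) = 2.
Row 1 already has 3, which forces (1,2) = 2.
Row 2 now contains 1, so (2,1) = 2.
Cage b needs two cells with difference 2, which forces (2,2) = 4.
2 is placed in row 3, which forces (3,1) = 1.
Cage c has sum 6, so (4,1) = 3.
Row 4 now contains 2, so (4,2) = 1.
Completed grid: 4 2 1 3 / 2 4 3 1 / 1 3 2 4 / 3 1 4 2.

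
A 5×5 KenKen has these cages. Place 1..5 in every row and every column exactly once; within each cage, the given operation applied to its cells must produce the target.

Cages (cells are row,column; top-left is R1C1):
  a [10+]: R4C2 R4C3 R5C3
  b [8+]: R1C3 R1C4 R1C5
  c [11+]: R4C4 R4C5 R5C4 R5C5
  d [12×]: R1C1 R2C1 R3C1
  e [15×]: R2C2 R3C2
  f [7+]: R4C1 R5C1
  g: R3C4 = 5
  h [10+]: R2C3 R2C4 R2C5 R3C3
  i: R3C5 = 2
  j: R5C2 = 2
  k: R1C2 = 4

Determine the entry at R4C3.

K is a freebie, which forces R1C2 = 4.
G is a freebie; hence R3C4 = 5.
Cage i is given, leaving R3C5 = 2.
Cage j is a single given cell, so R5C2 = 2.
Cage e's pair has product 15, which forces R2C2 = 5.
Row 3 already has 5, which forces R3C2 = 3.
3 is placed in column 2; hence R4C2 = 1.
The only place for 3 in row 1 is R1C1.
Cage f needs two cells with sum 7, leaving R4C1 = 2.
Cage f's pair has sum 7, so R5C1 = 5.
5 is placed in row 5, which forces R5C3 = 4.
4 is placed in column 3, so R3C3 = 1.
4 is placed in column 3, leaving R4C3 = 5.
Column 3 already has 5; hence R1C3 = 2.
Cage b needs sum 8; hence R1C4 = 1.
The 3 cells of cage b must have sum 8; hence R1C5 = 5.
Cage d has product 12; hence R2C1 = 1.
Column 3 now contains 2, so R2C3 = 3.
Row 2 already has 3, which forces R2C5 = 4.
Row 3 already has 1, so R3C1 = 4.
Column 5 already has 4, which forces R4C5 = 3.
Column 4 now contains 1; hence R5C4 = 3.
Column 5 already has 3, leaving R5C5 = 1.
Row 2 already has 4, so R2C4 = 2.
3 is placed in row 4; hence R4C4 = 4.
The full grid is 3 4 2 1 5 / 1 5 3 2 4 / 4 3 1 5 2 / 2 1 5 4 3 / 5 2 4 3 1.

5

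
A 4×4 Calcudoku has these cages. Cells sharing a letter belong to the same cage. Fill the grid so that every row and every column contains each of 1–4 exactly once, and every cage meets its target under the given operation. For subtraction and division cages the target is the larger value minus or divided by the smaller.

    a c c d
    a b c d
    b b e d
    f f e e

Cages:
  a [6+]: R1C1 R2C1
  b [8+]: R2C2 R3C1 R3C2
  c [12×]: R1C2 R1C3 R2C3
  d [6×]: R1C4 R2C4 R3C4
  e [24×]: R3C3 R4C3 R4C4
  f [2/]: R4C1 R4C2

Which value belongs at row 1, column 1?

In column 1, 3 can only go at R3C1, so R3C1 = 3.
Column 1 needs a 1, and only R4C1 is open for it.
Cage f needs two cells with quotient 2; hence R4C2 = 2.
Cage e needs product 24, so R3C3 = 2.
Row 3 already has 2, so R3C4 = 1.
Cage b has sum 8, which forces R2C2 = 1.
Row 3 already has 1; hence R3C2 = 4.
Column 2 already has 4, so R1C2 = 3.
Cage c has product 12, so R1C3 = 1.
Row 1 already has 3, leaving R1C4 = 2.
Cage c needs product 12; hence R2C3 = 4.
Column 4 now contains 2, which forces R2C4 = 3.
Column 3 already has 4, so R4C3 = 3.
3 is placed in column 4, which forces R4C4 = 4.
2 is placed in row 1, leaving R1C1 = 4.
4 is placed in row 2, so R2C1 = 2.
The full grid is 4 3 1 2 / 2 1 4 3 / 3 4 2 1 / 1 2 3 4.

4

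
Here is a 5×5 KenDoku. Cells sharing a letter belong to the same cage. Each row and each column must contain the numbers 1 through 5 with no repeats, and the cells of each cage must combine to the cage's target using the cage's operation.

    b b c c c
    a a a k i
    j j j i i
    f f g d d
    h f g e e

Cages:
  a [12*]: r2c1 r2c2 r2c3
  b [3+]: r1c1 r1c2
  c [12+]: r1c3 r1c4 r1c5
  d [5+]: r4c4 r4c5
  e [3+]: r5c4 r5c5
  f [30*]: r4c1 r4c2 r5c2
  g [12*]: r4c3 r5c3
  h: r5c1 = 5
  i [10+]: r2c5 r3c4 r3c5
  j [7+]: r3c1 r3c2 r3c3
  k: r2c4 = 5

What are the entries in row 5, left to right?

5 3 4 2 1

K is a freebie, so r2c4 = 5.
Cage h is a single given cell, which forces r5c1 = 5.
The 3 cells of cage f must have product 30, which forces r4c2 = 5.
The only place for 2 in row 2 is r2c5.
The 3 cells of cage i must have sum 10; hence r3c4 = 3.
Cage i has sum 10; hence r3c5 = 5.
The two cells of cage e must have sum 3, leaving r5c4 = 2.
Column 5 already has 2; hence r5c5 = 1.
Cage c needs sum 12, so r1c3 = 5.
Column 4 now contains 3, which forces r1c4 = 4.
Cage c has sum 12, which forces r1c5 = 3.
The 3 cells of cage f must have product 30; hence r4c1 = 2.
Cage d needs two cells with sum 5, which forces r4c4 = 1.
The two cells of cage d must have sum 5, leaving r4c5 = 4.
Row 5 already has 2; hence r5c2 = 3.
3 is placed in row 5, so r5c3 = 4.
2 is placed in column 1, so r1c1 = 1.
Cage b's pair has sum 3; hence r1c2 = 2.
1 is placed in column 1; hence r3c1 = 4.
4 is placed in row 3, so r3c2 = 1.
Row 3 already has 1, so r3c3 = 2.
4 is placed in row 4; hence r4c3 = 3.
Column 1 now contains 4, which forces r2c1 = 3.
Column 2 now contains 1; hence r2c2 = 4.
Column 3 now contains 3, so r2c3 = 1.
Filled in: 1 2 5 4 3 / 3 4 1 5 2 / 4 1 2 3 5 / 2 5 3 1 4 / 5 3 4 2 1.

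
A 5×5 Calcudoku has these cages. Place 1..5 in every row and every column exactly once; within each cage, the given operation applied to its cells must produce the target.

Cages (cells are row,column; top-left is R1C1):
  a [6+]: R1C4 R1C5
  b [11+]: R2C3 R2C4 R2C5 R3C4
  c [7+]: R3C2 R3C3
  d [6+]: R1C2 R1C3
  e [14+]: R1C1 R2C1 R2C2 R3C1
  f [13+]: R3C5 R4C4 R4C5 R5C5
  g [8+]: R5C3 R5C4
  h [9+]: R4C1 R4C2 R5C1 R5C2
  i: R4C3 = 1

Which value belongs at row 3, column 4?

2

I is a freebie, leaving R4C3 = 1.
The only place for 3 in row 1 is R1C1.
In row 5, 4 can only go at R5C5, so R5C5 = 4.
The only place for 3 in column 2 is R3C2.
Cage c needs two cells with sum 7, so R3C3 = 4.
The only place for 5 in column 2 is R2C2.
Row 3 needs a 1, and only R3C5 is open for it.
In column 1, 5 can only go at R3C1, so R3C1 = 5.
The 4 cells of cage e must have sum 14; hence R2C1 = 1.
Cage b has sum 11, leaving R2C4 = 4.
Row 3 already has 5; hence R3C4 = 2.
Column 1 already has 1, which forces R5C1 = 2.
Row 5 now contains 2, leaving R5C2 = 1.
Column 2 now contains 1; hence R1C2 = 4.
The two cells of cage d must have sum 6, leaving R1C3 = 2.
4 is placed in column 4; hence R1C4 = 1.
The two cells of cage a must have sum 6, so R1C5 = 5.
2 is placed in column 3; hence R2C3 = 3.
Row 2 already has 3, so R2C5 = 2.
2 is placed in column 1, which forces R4C1 = 4.
Cage h needs sum 9; hence R4C2 = 2.
Column 5 already has 5, which forces R4C5 = 3.
3 is placed in column 3, which forces R5C3 = 5.
Row 5 now contains 5; hence R5C4 = 3.
Row 4 already has 3, so R4C4 = 5.
Completed grid: 3 4 2 1 5 / 1 5 3 4 2 / 5 3 4 2 1 / 4 2 1 5 3 / 2 1 5 3 4.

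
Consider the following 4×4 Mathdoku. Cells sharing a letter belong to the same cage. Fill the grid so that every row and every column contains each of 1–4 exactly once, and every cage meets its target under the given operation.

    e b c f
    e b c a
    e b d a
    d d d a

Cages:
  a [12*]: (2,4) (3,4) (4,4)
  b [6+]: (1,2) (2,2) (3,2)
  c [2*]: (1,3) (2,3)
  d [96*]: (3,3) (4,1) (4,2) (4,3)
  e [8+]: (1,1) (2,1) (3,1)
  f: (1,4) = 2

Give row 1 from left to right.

F is a freebie; hence (1,4) = 2.
The 4 cells of cage d must have product 96, leaving (3,3) = 4.
Row 1 already has 2, so (1,3) = 1.
The two cells of cage c must have product 2, leaving (2,3) = 2.
Column 3 now contains 2, leaving (4,3) = 3.
1 is placed in row 1, which forces (1,2) = 3.
Cage b needs sum 6; hence (2,2) = 1.
Cage b has sum 6, which forces (3,2) = 2.
Column 2 already has 2, which forces (4,2) = 4.
Row 4 now contains 4, so (4,4) = 1.
3 is placed in row 1, leaving (1,1) = 4.
The 3 cells of cage e must have sum 8, leaving (2,1) = 3.
Cage a has product 12; hence (2,4) = 4.
The 3 cells of cage e must have sum 8, so (3,1) = 1.
Column 4 already has 1; hence (3,4) = 3.
Row 4 now contains 4, which forces (4,1) = 2.
The full grid is 4 3 1 2 / 3 1 2 4 / 1 2 4 3 / 2 4 3 1.

4 3 1 2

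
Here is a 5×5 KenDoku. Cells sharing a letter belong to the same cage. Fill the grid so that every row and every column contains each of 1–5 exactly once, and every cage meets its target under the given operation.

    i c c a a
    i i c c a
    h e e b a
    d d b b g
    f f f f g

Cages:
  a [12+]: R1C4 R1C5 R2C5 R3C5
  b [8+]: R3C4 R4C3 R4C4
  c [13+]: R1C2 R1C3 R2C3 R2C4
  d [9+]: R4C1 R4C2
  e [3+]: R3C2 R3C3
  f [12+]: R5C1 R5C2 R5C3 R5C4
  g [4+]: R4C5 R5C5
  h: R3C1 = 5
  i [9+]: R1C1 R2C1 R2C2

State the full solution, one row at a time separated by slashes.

2 3 4 1 5 / 3 4 1 5 2 / 5 1 2 3 4 / 4 5 3 2 1 / 1 2 5 4 3

Cage h is a single given cell, leaving R3C1 = 5.
5 is placed in column 1, so R4C1 = 4.
Row 4 now contains 4, so R4C2 = 5.
Cage i needs sum 9, so R2C2 = 4.
Row 4 needs a 2, and only R4C4 is open for it.
Cage b has sum 8, so R3C4 = 3.
The 3 cells of cage b must have sum 8, so R4C3 = 3.
Row 4 already has 3; hence R4C5 = 1.
1 is placed in column 5, leaving R5C5 = 3.
The 4 cells of cage a must have sum 12; hence R1C4 = 1.
Column 4 already has 1, which forces R2C4 = 5.
5 is placed in row 2, leaving R2C5 = 2.
Column 5 now contains 2, which forces R3C5 = 4.
Column 4 already has 5, leaving R5C4 = 4.
Cage i has sum 9, leaving R1C1 = 2.
Row 1 now contains 2, which forces R1C2 = 3.
Column 5 now contains 4, so R1C5 = 5.
2 is placed in row 2; hence R2C1 = 3.
2 is placed in row 2, leaving R2C3 = 1.
Column 3 now contains 1, so R3C3 = 2.
Column 1 now contains 2, which forces R5C1 = 1.
1 is placed in row 5, leaving R5C2 = 2.
Row 5 already has 4, which forces R5C3 = 5.
Row 1 now contains 5, leaving R1C3 = 4.
2 is placed in row 3, so R3C2 = 1.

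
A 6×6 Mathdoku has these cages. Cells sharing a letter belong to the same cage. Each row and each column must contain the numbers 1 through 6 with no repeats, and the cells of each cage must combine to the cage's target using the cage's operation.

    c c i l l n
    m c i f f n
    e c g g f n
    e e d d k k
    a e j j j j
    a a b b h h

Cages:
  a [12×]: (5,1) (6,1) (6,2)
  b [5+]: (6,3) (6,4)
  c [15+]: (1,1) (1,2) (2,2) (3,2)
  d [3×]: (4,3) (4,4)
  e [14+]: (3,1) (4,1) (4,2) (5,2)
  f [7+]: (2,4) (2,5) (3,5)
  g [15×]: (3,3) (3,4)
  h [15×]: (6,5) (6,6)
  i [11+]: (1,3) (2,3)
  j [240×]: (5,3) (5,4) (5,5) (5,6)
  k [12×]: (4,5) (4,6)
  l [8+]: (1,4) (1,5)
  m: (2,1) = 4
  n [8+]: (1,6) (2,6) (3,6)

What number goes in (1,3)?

5

M is a freebie, so (2,1) = 4.
Row 4 needs a 4, and only (4,2) is open for it.
Row 1 needs a 4, and only (1,6) is open for it.
Cage n has sum 8; hence (2,6) = 3.
The 3 cells of cage n must have sum 8, so (3,6) = 1.
Column 6 already has 3, which forces (6,6) = 5.
Cage f has sum 7, so (3,5) = 4.
Row 6 already has 5, leaving (6,5) = 3.
Row 4 needs a 5, and only (4,1) is open for it.
Cage e needs sum 14; hence (3,1) = 2.
Row 3 already has 2; hence (3,2) = 6.
Cage e has sum 14, which forces (5,2) = 3.
Cage a has product 12, so (6,2) = 2.
Cage c needs sum 15, so (1,1) = 3.
In row 1, 1 can only go at (1,2), so (1,2) = 1.
1 is placed in column 2, leaving (2,2) = 5.
Row 2 now contains 5, which forces (2,3) = 6.
Column 3 already has 6; hence (1,3) = 5.
Column 3 now contains 5, leaving (3,3) = 3.
3 is placed in row 3, so (3,4) = 5.
3 is placed in column 3, so (4,3) = 1.
1 is placed in row 4; hence (4,4) = 3.
1 is placed in column 3, so (6,3) = 4.
Row 6 already has 4; hence (6,4) = 1.
Column 4 already has 1, leaving (2,4) = 2.
Cage f has sum 7, which forces (2,5) = 1.
The 3 cells of cage a must have product 12, leaving (5,1) = 1.
Column 3 already has 4, which forces (5,3) = 2.
Cage j has product 240, so (5,4) = 4.
Cage j has product 240; hence (5,5) = 5.
The 4 cells of cage j must have product 240; hence (5,6) = 6.
Row 6 already has 1, leaving (6,1) = 6.
Column 4 already has 2, leaving (1,4) = 6.
Cage l's pair has sum 8, so (1,5) = 2.
The two cells of cage k must have product 12, so (4,5) = 6.
6 is placed in column 6, so (4,6) = 2.
Completed grid: 3 1 5 6 2 4 / 4 5 6 2 1 3 / 2 6 3 5 4 1 / 5 4 1 3 6 2 / 1 3 2 4 5 6 / 6 2 4 1 3 5.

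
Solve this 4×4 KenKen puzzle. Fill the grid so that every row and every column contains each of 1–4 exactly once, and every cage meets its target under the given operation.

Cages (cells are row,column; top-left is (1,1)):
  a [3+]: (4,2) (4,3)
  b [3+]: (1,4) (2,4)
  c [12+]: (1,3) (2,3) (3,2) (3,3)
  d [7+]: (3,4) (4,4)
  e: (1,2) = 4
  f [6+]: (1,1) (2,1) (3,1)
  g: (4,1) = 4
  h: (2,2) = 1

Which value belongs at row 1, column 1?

Cage e is a single given cell, so (1,2) = 4.
Cage h is given; hence (2,2) = 1.
1 is placed in row 2, which forces (2,4) = 2.
Column 2 already has 4; hence (3,2) = 3.
Row 3 now contains 3, which forces (3,4) = 4.
Cage g is a single given cell, leaving (4,1) = 4.
1 is placed in column 2; hence (4,2) = 2.
Row 4 already has 2, which forces (4,3) = 1.
4 is placed in column 4, leaving (4,4) = 3.
The 4 cells of cage c must have sum 12, so (1,3) = 3.
Column 4 now contains 2, leaving (1,4) = 1.
Row 2 now contains 2, leaving (2,1) = 3.
Cage c needs sum 12, so (2,3) = 4.
Column 3 now contains 1, leaving (3,3) = 2.
Row 1 already has 1, leaving (1,1) = 2.
Row 3 already has 2; hence (3,1) = 1.
The full grid is 2 4 3 1 / 3 1 4 2 / 1 3 2 4 / 4 2 1 3.

2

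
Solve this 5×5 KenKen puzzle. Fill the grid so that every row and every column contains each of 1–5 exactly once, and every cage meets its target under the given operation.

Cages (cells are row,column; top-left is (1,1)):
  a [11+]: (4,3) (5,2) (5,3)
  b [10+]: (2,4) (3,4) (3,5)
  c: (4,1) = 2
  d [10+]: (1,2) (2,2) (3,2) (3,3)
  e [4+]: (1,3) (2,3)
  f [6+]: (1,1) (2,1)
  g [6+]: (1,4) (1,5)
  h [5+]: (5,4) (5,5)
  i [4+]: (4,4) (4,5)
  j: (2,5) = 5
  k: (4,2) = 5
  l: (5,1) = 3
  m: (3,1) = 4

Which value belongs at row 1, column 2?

3

Cage j is given, leaving (2,5) = 5.
Cage m is a single given cell; hence (3,1) = 4.
C is a freebie; hence (4,1) = 2.
Cage k is given, which forces (4,2) = 5.
Cage l is a single given cell; hence (5,1) = 3.
Cage f needs two cells with sum 6, leaving (1,1) = 5.
Column 1 already has 2; hence (2,1) = 1.
Row 2 now contains 1, so (2,3) = 3.
The 3 cells of cage b must have sum 10, so (3,4) = 5.
The 3 cells of cage a must have sum 11, which forces (4,3) = 4.
The 3 cells of cage a must have sum 11, which forces (5,2) = 2.
The 3 cells of cage a must have sum 11, so (5,3) = 5.
Column 3 now contains 3, which forces (1,3) = 1.
Column 2 now contains 2, so (2,2) = 4.
Row 2 now contains 4, leaving (2,4) = 2.
Cage d needs sum 10, so (3,3) = 2.
Row 1 already has 1, which forces (1,2) = 3.
2 is placed in column 4; hence (1,4) = 4.
The two cells of cage g must have sum 6, leaving (1,5) = 2.
Cage d needs sum 10, so (3,2) = 1.
Cage b has sum 10; hence (3,5) = 3.
Column 5 already has 3, leaving (4,5) = 1.
Column 4 now contains 4; hence (5,4) = 1.
Column 5 now contains 1; hence (5,5) = 4.
Row 4 now contains 1, which forces (4,4) = 3.
Filled in: 5 3 1 4 2 / 1 4 3 2 5 / 4 1 2 5 3 / 2 5 4 3 1 / 3 2 5 1 4.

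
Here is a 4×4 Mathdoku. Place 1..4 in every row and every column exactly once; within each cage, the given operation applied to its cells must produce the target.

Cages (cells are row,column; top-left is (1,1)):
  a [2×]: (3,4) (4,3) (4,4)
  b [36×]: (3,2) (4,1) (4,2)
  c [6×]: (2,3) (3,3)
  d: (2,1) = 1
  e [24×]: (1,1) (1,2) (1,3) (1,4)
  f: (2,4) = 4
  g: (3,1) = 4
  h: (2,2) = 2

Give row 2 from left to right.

Cage d is given; hence (2,1) = 1.
Cage h is given, which forces (2,2) = 2.
Row 2 already has 2, leaving (2,3) = 3.
F is a freebie, leaving (2,4) = 4.
Cage g is a single given cell, so (3,1) = 4.
Cage b needs product 36; hence (3,2) = 3.
Column 3 now contains 3; hence (3,3) = 2.
Cage a needs product 2, so (3,4) = 1.
The 3 cells of cage b must have product 36, so (4,1) = 3.
Cage b has product 36, leaving (4,2) = 4.
The 3 cells of cage a must have product 2; hence (4,3) = 1.
Cage a has product 2; hence (4,4) = 2.
3 is placed in column 1; hence (1,1) = 2.
4 is placed in column 2, leaving (1,2) = 1.
1 is placed in column 3; hence (1,3) = 4.
Column 4 already has 2; hence (1,4) = 3.
Filled in: 2 1 4 3 / 1 2 3 4 / 4 3 2 1 / 3 4 1 2.

1 2 3 4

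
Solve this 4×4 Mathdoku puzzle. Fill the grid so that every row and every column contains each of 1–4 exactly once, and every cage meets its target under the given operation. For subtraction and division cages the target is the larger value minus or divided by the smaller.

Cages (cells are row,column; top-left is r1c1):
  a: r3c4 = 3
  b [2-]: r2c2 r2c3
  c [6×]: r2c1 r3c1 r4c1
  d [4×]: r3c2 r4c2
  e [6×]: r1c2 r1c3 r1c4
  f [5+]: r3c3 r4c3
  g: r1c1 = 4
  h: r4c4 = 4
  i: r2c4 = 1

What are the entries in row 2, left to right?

3 2 4 1

Cage g is given, leaving r1c1 = 4.
I is a freebie; hence r2c4 = 1.
A is a freebie, leaving r3c4 = 3.
H is a freebie; hence r4c4 = 4.
3 is placed in column 4; hence r1c4 = 2.
Cage d's pair has product 4, which forces r3c2 = 4.
Row 3 now contains 4, leaving r3c3 = 2.
Row 4 already has 4, leaving r4c2 = 1.
Row 4 now contains 1, so r4c3 = 3.
1 is placed in column 2, which forces r1c2 = 3.
Column 3 already has 3; hence r1c3 = 1.
Cage c has product 6, leaving r2c1 = 3.
4 is placed in column 2, which forces r2c2 = 2.
Column 3 already has 2, leaving r2c3 = 4.
Row 3 already has 2, which forces r3c1 = 1.
3 is placed in row 4, leaving r4c1 = 2.
Filled in: 4 3 1 2 / 3 2 4 1 / 1 4 2 3 / 2 1 3 4.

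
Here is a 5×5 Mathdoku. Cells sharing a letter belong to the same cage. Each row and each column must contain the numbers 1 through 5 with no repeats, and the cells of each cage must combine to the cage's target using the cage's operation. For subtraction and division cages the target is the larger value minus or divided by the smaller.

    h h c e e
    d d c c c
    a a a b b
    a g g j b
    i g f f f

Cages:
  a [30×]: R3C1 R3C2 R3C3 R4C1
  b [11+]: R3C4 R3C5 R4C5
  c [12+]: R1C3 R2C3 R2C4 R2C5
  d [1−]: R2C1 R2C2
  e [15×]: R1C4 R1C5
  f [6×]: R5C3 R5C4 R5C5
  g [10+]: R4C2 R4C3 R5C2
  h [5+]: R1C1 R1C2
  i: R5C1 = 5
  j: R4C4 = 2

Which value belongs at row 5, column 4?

1

J is a freebie, so R4C4 = 2.
I is a freebie, so R5C1 = 5.
Row 3 needs a 4, and only R3C4 is open for it.
The only place for 4 in row 5 is R5C2.
The only place for 3 in row 4 is R4C1.
In row 3, 3 can only go at R3C5, so R3C5 = 3.
Cage e's pair has product 15, which forces R1C4 = 3.
3 is placed in column 5; hence R1C5 = 5.
The 3 cells of cage b must have sum 11; hence R4C5 = 4.
Column 4 now contains 3, so R5C4 = 1.
1 is placed in row 5, which forces R5C5 = 2.
Cage h's pair has sum 5, which forces R1C1 = 4.
3 is placed in row 1; hence R1C2 = 1.
Row 1 now contains 4, so R1C3 = 2.
Column 3 now contains 2, so R2C3 = 4.
Column 4 now contains 1; hence R2C4 = 5.
Column 5 now contains 2, which forces R2C5 = 1.
1 is placed in column 2; hence R4C2 = 5.
Row 4 now contains 5, so R4C3 = 1.
Row 5 already has 2; hence R5C3 = 3.
Row 2 now contains 1, which forces R2C1 = 2.
Cage d's pair has difference 1, which forces R2C2 = 3.
Cage a needs product 30, leaving R3C1 = 1.
5 is placed in column 2, which forces R3C2 = 2.
Column 3 now contains 1; hence R3C3 = 5.
Filled in: 4 1 2 3 5 / 2 3 4 5 1 / 1 2 5 4 3 / 3 5 1 2 4 / 5 4 3 1 2.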